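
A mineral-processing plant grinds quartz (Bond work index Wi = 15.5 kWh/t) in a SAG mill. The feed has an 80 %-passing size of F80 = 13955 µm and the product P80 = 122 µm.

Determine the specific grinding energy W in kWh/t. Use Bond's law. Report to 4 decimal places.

W = 12.7209 kWh/t

Bond:  W = 10 Wi (1/√P − 1/√F)
1/√122 = 0.090536;  1/√13955 = 0.008465
W = 10·15.5·(0.090536 − 0.008465) = 12.7209 kWh/t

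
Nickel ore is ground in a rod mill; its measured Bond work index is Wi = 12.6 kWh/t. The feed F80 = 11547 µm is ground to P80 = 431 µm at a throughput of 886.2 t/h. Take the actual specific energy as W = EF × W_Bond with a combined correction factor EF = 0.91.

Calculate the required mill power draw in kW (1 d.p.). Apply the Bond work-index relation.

W = 10·Wi·(P80^(-½) − F80^(-½))
W = 10·12.6·(1/√431 − 1/√11547) = 10·12.6·(0.038862) = 4.8966 kWh/t
W_actual = 0.91 × 4.8966 = 4.4559 kWh/t
P_mill = W·ṁ = 4.4559·886.2 = 3948.9 kW

P = 3948.9 kW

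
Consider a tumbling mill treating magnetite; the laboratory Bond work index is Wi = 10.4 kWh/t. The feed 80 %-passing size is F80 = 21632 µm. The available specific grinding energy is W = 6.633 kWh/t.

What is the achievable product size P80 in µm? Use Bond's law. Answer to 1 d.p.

P80 = 200.8 µm

W_Bond = 10·Wi·(1/√P₈₀ − 1/√F₈₀)
⇒ 1/√P80 = W/(10 Wi) + 1/√F80
  = 6.6330/(10·10.4) + 1/√21632 = 0.063779 + 0.006799 = 0.070578
P80 = (1/0.070578)² = 14.1687² = 200.75 µm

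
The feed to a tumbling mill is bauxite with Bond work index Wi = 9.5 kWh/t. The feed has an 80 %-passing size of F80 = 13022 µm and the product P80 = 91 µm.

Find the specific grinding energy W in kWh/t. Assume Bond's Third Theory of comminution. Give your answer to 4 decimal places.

W = 10 Wi (P80^-0.5 − F80^-0.5)
1/√91 = 0.104828;  1/√13022 = 0.008763
W = 10·9.5·(0.104828 − 0.008763) = 9.1262 kWh/t

W = 9.1262 kWh/t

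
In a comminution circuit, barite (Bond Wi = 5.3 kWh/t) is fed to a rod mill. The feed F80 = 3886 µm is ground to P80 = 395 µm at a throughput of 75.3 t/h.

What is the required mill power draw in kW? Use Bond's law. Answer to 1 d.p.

W = 10 Wi (1/√P80 − 1/√F80)  [Bond]
W = 10·5.3·(1/√395 − 1/√3886) = 10·5.3·(0.034274) = 1.8165 kWh/t
P_mill = W·ṁ = 1.8165·75.3 = 136.8 kW

P = 136.8 kW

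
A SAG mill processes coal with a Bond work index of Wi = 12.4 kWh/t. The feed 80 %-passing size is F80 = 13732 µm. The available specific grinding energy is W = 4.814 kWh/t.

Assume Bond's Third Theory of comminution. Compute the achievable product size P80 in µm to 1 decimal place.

P80 = 445.9 µm

W_Bond = 10·Wi·(1/√P₈₀ − 1/√F₈₀)
⇒ 1/√P80 = W/(10·Wi) + 1/√F80
  = 4.8140/(10·12.4) + 1/√13732 = 0.038823 + 0.008534 = 0.047356
P80 = (1/0.047356)² = 21.1166² = 445.91 µm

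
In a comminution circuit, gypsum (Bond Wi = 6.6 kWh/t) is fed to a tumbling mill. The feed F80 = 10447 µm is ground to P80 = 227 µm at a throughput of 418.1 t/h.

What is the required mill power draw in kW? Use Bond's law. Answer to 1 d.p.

P = 1561.5 kW

W = 10 Wi (P80^-0.5 − F80^-0.5)
W = 10·6.6·(1/√227 − 1/√10447) = 10·6.6·(0.056589) = 3.7348 kWh/t
Mill draw = 3.7348 × 418.1 = 1561.5 kW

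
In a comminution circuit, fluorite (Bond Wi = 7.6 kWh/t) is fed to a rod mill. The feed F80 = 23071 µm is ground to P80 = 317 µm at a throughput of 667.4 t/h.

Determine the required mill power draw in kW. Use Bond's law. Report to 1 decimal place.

P = 2514.9 kW

W = 10 Wi / √P80 − 10 Wi / √F80
W = 10·7.6·(1/√317 − 1/√23071) = 10·7.6·(0.049582) = 3.7682 kWh/t
P_mill = W·ṁ = 3.7682·667.4 = 2514.9 kW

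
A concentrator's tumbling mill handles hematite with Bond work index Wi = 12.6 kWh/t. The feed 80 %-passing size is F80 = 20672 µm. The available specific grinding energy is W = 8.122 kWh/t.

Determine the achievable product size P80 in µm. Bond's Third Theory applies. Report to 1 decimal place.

P80 = 196.1 µm

W = 10 Wi (P80^-0.5 − F80^-0.5)
1/√P80 = 1/√F80 + W/(10·Wi)
  = 8.1220/(10·12.6) + 1/√20672 = 0.064460 + 0.006955 = 0.071416
P80 = (1/0.071416)² = 14.0026² = 196.07 µm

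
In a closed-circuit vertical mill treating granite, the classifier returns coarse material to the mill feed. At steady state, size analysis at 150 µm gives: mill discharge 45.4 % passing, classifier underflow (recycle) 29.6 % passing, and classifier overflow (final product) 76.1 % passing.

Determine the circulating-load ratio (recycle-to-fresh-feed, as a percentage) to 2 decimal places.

CL = 194.30 %

Balance %-passing 150 µm (r = R/F):
(1+r)d = ru + o → r = (o−d)/(d−u)
r = (76.1 − 45.4)/(45.4 − 29.6) = 30.7/15.8 = 1.9430
CL = 100·r = 194.30 %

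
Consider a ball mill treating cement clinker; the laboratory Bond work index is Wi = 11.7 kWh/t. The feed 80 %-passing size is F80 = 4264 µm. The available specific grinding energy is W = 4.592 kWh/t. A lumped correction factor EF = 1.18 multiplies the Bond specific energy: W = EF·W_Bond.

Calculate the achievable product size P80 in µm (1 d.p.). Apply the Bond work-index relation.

P80 = 423.8 µm

W = 10 Wi (1/√P80 − 1/√F80)  [Bond]
W_Bond = W / EF = 4.592 / 1.18 = 3.8915 kWh/t
P80^-0.5 = F80^-0.5 + W_Bond/(10 Wi)
  = 3.8915/(10·11.7) + 1/√4264 = 0.033261 + 0.015314 = 0.048575
P80 = (1/0.048575)² = 20.5867² = 423.81 µm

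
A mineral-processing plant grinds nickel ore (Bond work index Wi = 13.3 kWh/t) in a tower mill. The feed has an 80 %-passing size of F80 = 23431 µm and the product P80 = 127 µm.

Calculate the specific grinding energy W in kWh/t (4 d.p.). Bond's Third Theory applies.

W = 10·Wi·[P80^(−½) − F80^(−½)]
1/√127 = 0.088736;  1/√23431 = 0.006533
W = 10·13.3·(0.088736 − 0.006533) = 10.9330 kWh/t

W = 10.9330 kWh/t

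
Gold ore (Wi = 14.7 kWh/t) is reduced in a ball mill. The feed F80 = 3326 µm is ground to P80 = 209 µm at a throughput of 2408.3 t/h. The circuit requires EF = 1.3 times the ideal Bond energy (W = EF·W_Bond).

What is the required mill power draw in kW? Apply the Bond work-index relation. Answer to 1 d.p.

P = 23854.4 kW

W = 10 Wi (P80^-0.5 − F80^-0.5)
W = 10·14.7·(1/√209 − 1/√3326) = 10·14.7·(0.051832) = 7.6193 kWh/t
Corrected W = EF·W_Bond = 1.3·7.6193 = 9.9051 kWh/t
P = W·T = 9.9051·2408.3 = 23854.4 kW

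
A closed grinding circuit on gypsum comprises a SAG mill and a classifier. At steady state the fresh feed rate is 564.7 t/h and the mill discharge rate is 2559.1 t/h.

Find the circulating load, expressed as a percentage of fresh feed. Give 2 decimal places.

Mill node: discharge = fresh + recycle.
R = M − F = 2559.1 − 564.7 = 1994.4 t/h
CL = 100·R/F = 100·1994.4/564.7 = 353.18 %

CL = 353.18 %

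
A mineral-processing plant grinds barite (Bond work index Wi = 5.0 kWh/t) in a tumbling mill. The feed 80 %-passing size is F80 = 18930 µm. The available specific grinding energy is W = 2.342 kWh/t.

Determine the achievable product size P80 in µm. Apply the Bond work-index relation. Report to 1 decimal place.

P80 = 341.6 µm

W = 10·Wi·(P80^(-½) − F80^(-½))
⇒ 1/√P80 = W/(10·Wi) + 1/√F80
  = 2.3420/(10·5.0) + 1/√18930 = 0.046840 + 0.007268 = 0.054108
P80 = (1/0.054108)² = 18.4815² = 341.57 µm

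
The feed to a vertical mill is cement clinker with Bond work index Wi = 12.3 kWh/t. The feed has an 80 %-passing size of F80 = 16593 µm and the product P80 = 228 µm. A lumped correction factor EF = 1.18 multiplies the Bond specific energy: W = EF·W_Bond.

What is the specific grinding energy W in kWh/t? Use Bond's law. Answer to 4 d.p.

W = 8.4854 kWh/t

W = 10 Wi (P80^-0.5 − F80^-0.5)
1/√228 = 0.066227;  1/√16593 = 0.007763
W = 10·12.3·(0.066227 − 0.007763) = 7.1910 kWh/t
With EF = 1.18: W = 7.1910·1.18 = 8.4854 kWh/t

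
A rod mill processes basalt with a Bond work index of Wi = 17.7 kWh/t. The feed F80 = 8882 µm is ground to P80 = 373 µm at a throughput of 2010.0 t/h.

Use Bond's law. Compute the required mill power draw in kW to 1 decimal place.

Bond: W = 10·Wi·(1/√P80 − 1/√F80)
W = 10·17.7·(1/√373 − 1/√8882) = 10·17.7·(0.041167) = 7.2866 kWh/t
Mill draw = 7.2866 × 2010.0 = 14646.1 kW

P = 14646.1 kW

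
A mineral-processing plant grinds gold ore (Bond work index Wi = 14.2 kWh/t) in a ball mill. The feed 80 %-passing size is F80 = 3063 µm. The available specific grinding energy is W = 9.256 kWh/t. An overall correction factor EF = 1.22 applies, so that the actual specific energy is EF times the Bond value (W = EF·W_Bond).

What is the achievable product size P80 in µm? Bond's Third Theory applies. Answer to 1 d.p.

P80 = 195.6 µm

Bond: W = 10·Wi·(1/√P80 − 1/√F80)
W_Bond = W / EF = 9.256 / 1.22 = 7.5869 kWh/t
P80^(−½) = W_Bond/(10 Wi) + F80^(−½)
  = 7.5869/(10·14.2) + 1/√3063 = 0.053429 + 0.018069 = 0.071497
P80 = (1/0.071497)² = 13.9865² = 195.62 µm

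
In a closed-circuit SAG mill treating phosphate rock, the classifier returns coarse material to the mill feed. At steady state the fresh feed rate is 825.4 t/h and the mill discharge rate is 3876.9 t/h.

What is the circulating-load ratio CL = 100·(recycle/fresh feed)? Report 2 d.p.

Mill node: discharge = fresh + recycle.
R = M − F = 3876.9 − 825.4 = 3051.5 t/h
CL = 100·R/F = 100·3051.5/825.4 = 369.70 %

CL = 369.70 %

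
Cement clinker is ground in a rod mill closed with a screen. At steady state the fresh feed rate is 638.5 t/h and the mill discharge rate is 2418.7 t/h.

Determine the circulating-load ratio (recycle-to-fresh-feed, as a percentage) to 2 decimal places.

Mill node: discharge = fresh + recycle.
R = M − F = 2418.7 − 638.5 = 1780.2 t/h
CL = 100·R/F = 100·1780.2/638.5 = 278.81 %

CL = 278.81 %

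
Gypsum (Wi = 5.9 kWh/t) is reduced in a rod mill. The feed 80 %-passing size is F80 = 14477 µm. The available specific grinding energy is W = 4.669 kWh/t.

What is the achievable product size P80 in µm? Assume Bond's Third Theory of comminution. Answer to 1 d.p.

W = 10·Wi·[P80^(−½) − F80^(−½)]
P80^(−½) = W/(10 Wi) + F80^(−½)
  = 4.6690/(10·5.9) + 1/√14477 = 0.079136 + 0.008311 = 0.087447
P80 = (1/0.087447)² = 11.4355² = 130.77 µm

P80 = 130.8 µm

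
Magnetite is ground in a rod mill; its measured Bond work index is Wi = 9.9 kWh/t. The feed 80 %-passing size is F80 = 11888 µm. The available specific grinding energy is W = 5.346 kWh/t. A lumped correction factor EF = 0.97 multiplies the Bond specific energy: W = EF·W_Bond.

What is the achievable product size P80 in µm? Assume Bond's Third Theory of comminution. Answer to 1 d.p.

P80 = 237.8 µm

W = 10 Wi (1/√P80 − 1/√F80)  [Bond]
W_Bond = W / EF = 5.346 / 0.97 = 5.5113 kWh/t
1/√P80 = 1/√F80 + W_Bond/(10·Wi)
  = 5.5113/(10·9.9) + 1/√11888 = 0.055670 + 0.009172 = 0.064842
P80 = (1/0.064842)² = 15.4222² = 237.84 µm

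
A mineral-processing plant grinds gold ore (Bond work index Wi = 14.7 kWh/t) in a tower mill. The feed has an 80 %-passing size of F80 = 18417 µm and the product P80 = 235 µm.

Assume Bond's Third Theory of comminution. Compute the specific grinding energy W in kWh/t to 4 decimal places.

W = 10 Wi / √P80 − 10 Wi / √F80
1/√235 = 0.065233;  1/√18417 = 0.007369
W = 10·14.7·(0.065233 − 0.007369) = 8.5060 kWh/t

W = 8.5060 kWh/t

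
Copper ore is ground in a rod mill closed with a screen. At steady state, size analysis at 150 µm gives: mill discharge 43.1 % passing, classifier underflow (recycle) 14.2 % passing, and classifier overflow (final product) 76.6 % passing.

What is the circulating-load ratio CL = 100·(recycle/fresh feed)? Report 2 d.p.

Mass balance on the −150 µm fraction:
r = (o − d)/(d − u)
r = (76.6 − 43.1)/(43.1 − 14.2) = 33.5/28.9 = 1.1592
CL = 100·r = 115.92 %

CL = 115.92 %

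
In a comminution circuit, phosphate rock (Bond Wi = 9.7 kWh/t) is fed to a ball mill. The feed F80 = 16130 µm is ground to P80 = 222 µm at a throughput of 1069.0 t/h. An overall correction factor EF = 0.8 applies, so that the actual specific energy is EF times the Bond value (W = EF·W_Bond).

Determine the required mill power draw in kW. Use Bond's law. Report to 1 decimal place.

Bond:  W = 10 Wi (1/√P − 1/√F)
W = 10·9.7·(1/√222 − 1/√16130) = 10·9.7·(0.059242) = 5.7465 kWh/t
W_actual = 0.8 × 5.7465 = 4.5972 kWh/t
Mill draw = 4.5972 × 1069.0 = 4914.4 kW

P = 4914.4 kW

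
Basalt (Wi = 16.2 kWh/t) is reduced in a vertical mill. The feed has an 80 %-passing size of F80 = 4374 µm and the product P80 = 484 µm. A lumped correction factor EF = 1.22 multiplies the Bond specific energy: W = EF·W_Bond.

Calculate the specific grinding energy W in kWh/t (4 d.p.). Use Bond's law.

W_Bond = 10·Wi·(1/√P₈₀ − 1/√F₈₀)
1/√484 = 0.045455;  1/√4374 = 0.015120
W = 10·16.2·(0.045455 − 0.015120) = 4.9141 kWh/t
Apply correction: 4.9141 × 1.22 = 5.9953 kWh/t

W = 5.9953 kWh/t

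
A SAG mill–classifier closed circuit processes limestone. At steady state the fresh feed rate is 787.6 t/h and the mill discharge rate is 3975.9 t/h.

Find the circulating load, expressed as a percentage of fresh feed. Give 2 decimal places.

CL = 404.81 %

Discharge = new feed + return, hence
R = M − F = 3975.9 − 787.6 = 3188.3 t/h
CL = 100·R/F = 100·3188.3/787.6 = 404.81 %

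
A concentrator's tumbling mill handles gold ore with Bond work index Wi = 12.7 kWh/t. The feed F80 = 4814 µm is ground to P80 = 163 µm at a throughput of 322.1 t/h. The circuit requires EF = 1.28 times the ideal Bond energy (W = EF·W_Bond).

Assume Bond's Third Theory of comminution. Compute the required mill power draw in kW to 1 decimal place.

P = 3346.5 kW

W = 10·Wi·(P80^(-½) − F80^(-½))
W = 10·12.7·(1/√163 − 1/√4814) = 10·12.7·(0.063913) = 8.1170 kWh/t
W_actual = 1.28 × 8.1170 = 10.3897 kWh/t
P_mill = W·ṁ = 10.3897·322.1 = 3346.5 kW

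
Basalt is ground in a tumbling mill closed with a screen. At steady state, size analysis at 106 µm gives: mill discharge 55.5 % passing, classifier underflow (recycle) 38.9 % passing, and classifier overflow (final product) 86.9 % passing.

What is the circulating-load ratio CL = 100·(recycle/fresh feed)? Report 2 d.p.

CL = 189.16 %

Balance %-passing 106 µm (r = R/F):
r = (o − d)/(d − u)
r = (86.9 − 55.5)/(55.5 − 38.9) = 31.4/16.6 = 1.8916
CL = 100·r = 189.16 %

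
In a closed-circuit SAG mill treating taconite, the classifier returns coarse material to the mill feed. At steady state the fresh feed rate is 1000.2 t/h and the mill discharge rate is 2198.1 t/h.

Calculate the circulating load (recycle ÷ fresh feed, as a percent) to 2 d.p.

CL = 119.77 %

Mill node: discharge = fresh + recycle.
R = M − F = 2198.1 − 1000.2 = 1197.9 t/h
CL = 100·R/F = 100·1197.9/1000.2 = 119.77 %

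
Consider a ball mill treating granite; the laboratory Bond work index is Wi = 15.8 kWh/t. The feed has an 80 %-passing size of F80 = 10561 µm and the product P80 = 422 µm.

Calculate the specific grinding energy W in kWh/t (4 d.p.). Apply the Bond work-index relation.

W = 10·Wi·[P80^(−½) − F80^(−½)]
1/√422 = 0.048679;  1/√10561 = 0.009731
W = 10·15.8·(0.048679 − 0.009731) = 6.1539 kWh/t

W = 6.1539 kWh/t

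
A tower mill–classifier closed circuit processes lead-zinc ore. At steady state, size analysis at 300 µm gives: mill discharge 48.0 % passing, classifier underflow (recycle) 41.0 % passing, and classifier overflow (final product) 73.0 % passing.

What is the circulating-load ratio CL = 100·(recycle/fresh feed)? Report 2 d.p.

Let r = R/F. Size balance at 300 µm:
(1+r)d = ru + o → r = (o−d)/(d−u)
r = (73.0 − 48.0)/(48.0 − 41.0) = 25.0/7.0 = 3.5714
CL = 100·r = 357.14 %

CL = 357.14 %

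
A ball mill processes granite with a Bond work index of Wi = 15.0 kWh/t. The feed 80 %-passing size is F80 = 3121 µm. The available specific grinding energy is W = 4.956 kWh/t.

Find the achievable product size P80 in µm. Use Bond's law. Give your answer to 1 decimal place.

W = 10·Wi·[P80^(−½) − F80^(−½)]
1/√P80 = 1/√F80 + W/(10·Wi)
  = 4.9560/(10·15.0) + 1/√3121 = 0.033040 + 0.017900 = 0.050940
P80 = (1/0.050940)² = 19.6309² = 385.37 µm

P80 = 385.4 µm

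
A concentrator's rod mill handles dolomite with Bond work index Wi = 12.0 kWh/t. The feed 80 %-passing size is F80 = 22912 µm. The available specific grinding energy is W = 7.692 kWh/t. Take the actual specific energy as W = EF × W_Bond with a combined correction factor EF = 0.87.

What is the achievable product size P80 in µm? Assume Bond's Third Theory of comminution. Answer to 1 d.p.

W = 10·Wi·(P80^(-½) − F80^(-½))
W_Bond = W / EF = 7.692 / 0.87 = 8.8414 kWh/t
1/√P80 = 1/√F80 + W_Bond/(10·Wi)
  = 8.8414/(10·12.0) + 1/√22912 = 0.073678 + 0.006606 = 0.080285
P80 = (1/0.080285)² = 12.4557² = 155.14 µm

P80 = 155.1 µm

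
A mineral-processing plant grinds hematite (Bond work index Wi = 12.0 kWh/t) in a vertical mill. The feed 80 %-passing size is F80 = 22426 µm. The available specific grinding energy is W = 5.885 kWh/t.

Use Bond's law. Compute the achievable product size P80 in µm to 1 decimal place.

W = 10·Wi·(P80^(-½) − F80^(-½))
P80^(−½) = W/(10 Wi) + F80^(−½)
  = 5.8850/(10·12.0) + 1/√22426 = 0.049042 + 0.006678 = 0.055719
P80 = (1/0.055719)² = 17.9471² = 322.10 µm

P80 = 322.1 µm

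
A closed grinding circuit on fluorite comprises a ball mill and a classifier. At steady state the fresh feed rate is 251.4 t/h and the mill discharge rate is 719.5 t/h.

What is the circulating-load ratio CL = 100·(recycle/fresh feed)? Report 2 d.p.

CL = 186.20 %

Discharge = new feed + return, hence
R = M − F = 719.5 − 251.4 = 468.1 t/h
CL = 100·R/F = 100·468.1/251.4 = 186.20 %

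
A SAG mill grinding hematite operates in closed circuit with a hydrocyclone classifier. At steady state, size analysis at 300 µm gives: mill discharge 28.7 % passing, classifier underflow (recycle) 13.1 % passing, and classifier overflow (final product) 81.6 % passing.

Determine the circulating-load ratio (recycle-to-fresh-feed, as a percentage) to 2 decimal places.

CL = 339.10 %

Two-product formula at 300 µm:
Fd + Rd = Ru + Fo ⇒ R/F = (o−d)/(d−u)
r = (81.6 − 28.7)/(28.7 − 13.1) = 52.9/15.6 = 3.3910
CL = 100·r = 339.10 %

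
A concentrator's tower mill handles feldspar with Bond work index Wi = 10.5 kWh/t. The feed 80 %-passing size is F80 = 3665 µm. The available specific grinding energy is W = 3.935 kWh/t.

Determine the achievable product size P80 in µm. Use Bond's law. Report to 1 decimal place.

W = 10·Wi·[P80^(−½) − F80^(−½)]
⇒ 1/√P80 = W/(10·Wi) + 1/√F80
  = 3.9350/(10·10.5) + 1/√3665 = 0.037476 + 0.016518 = 0.053994
P80 = (1/0.053994)² = 18.5204² = 343.01 µm

P80 = 343.0 µm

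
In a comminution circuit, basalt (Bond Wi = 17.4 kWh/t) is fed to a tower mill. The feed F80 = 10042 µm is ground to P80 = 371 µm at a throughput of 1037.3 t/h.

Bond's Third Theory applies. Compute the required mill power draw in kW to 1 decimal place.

P = 7569.5 kW

W_Bond = 10·Wi·(1/√P₈₀ − 1/√F₈₀)
W = 10·17.4·(1/√371 − 1/√10042) = 10·17.4·(0.041938) = 7.2973 kWh/t
P = W·T = 7.2973·1037.3 = 7569.5 kW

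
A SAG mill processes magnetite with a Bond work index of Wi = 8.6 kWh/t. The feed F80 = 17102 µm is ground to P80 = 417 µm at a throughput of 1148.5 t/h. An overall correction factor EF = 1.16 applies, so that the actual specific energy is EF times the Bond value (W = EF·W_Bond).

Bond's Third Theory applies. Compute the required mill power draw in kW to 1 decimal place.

W_Bond = 10·Wi·(1/√P₈₀ − 1/√F₈₀)
W = 10·8.6·(1/√417 − 1/√17102) = 10·8.6·(0.041323) = 3.5538 kWh/t
Corrected W = EF·W_Bond = 1.16·3.5538 = 4.1224 kWh/t
P = W·T = 4.1224·1148.5 = 4734.6 kW

P = 4734.6 kW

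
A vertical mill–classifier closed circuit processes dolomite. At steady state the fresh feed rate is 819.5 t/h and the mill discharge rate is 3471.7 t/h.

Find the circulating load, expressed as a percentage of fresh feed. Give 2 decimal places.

Mill node: discharge = fresh + recycle.
R = M − F = 3471.7 − 819.5 = 2652.2 t/h
CL = 100·R/F = 100·2652.2/819.5 = 323.64 %

CL = 323.64 %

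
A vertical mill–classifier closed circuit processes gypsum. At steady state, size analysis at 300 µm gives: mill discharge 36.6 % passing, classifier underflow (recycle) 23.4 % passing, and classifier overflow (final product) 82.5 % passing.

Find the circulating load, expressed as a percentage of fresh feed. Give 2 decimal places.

CL = 347.73 %

Classifier node, passing 300 µm:
d + r·d = r·u + o → r(d−u) = o−d
r = (82.5 − 36.6)/(36.6 − 23.4) = 45.9/13.2 = 3.4773
CL = 100·r = 347.73 %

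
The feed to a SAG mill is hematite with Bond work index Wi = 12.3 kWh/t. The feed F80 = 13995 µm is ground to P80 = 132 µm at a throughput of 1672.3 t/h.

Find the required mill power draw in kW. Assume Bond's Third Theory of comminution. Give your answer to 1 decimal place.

Bond: W = 10·Wi·(1/√P80 − 1/√F80)
W = 10·12.3·(1/√132 − 1/√13995) = 10·12.3·(0.078586) = 9.6661 kWh/t
Mill draw = 9.6661 × 1672.3 = 16164.5 kW

P = 16164.5 kW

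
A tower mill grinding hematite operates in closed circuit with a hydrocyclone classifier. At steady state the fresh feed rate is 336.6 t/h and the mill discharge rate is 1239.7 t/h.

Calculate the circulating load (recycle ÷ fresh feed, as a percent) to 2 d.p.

CL = 268.30 %

Discharge = new feed + return, hence
R = M − F = 1239.7 − 336.6 = 903.1 t/h
CL = 100·R/F = 100·903.1/336.6 = 268.30 %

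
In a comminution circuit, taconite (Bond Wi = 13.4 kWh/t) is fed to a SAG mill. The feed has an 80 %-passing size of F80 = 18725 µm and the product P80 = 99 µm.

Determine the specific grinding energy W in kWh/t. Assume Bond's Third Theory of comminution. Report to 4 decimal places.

Bond:  W = 10 Wi (1/√P − 1/√F)
1/√99 = 0.100504;  1/√18725 = 0.007308
W = 10·13.4·(0.100504 − 0.007308) = 12.4883 kWh/t

W = 12.4883 kWh/t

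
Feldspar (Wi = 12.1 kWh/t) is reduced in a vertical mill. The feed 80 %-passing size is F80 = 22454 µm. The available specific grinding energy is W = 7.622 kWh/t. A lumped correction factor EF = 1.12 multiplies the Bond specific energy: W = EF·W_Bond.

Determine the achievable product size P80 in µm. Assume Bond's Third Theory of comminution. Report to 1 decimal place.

Bond: W = 10·Wi·(1/√P80 − 1/√F80)
W_Bond = W / EF = 7.622 / 1.12 = 6.8054 kWh/t
P80^-0.5 = F80^-0.5 + W_Bond/(10 Wi)
  = 6.8054/(10·12.1) + 1/√22454 = 0.056243 + 0.006673 = 0.062916
P80 = (1/0.062916)² = 15.8942² = 252.62 µm

P80 = 252.6 µm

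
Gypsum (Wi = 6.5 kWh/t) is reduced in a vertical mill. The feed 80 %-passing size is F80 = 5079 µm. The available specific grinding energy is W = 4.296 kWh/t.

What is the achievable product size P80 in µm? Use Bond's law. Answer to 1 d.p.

Bond: W = 10·Wi·(1/√P80 − 1/√F80)
P80^-0.5 = F80^-0.5 + W/(10 Wi)
  = 4.2960/(10·6.5) + 1/√5079 = 0.066092 + 0.014032 = 0.080124
P80 = (1/0.080124)² = 12.4807² = 155.77 µm

P80 = 155.8 µm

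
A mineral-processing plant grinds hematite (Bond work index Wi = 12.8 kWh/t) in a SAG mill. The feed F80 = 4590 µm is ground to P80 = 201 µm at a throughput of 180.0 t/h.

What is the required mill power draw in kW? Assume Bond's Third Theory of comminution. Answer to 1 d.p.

P = 1285.0 kW

W = 10 Wi (1/√P80 − 1/√F80)  [Bond]
W = 10·12.8·(1/√201 − 1/√4590) = 10·12.8·(0.055774) = 7.1391 kWh/t
Mill draw = 7.1391 × 180.0 = 1285.0 kW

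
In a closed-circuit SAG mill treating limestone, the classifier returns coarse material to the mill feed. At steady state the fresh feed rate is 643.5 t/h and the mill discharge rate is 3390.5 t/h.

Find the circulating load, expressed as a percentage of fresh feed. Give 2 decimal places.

CL = 426.88 %

Mill node: discharge = fresh + recycle.
R = M − F = 3390.5 − 643.5 = 2747.0 t/h
CL = 100·R/F = 100·2747.0/643.5 = 426.88 %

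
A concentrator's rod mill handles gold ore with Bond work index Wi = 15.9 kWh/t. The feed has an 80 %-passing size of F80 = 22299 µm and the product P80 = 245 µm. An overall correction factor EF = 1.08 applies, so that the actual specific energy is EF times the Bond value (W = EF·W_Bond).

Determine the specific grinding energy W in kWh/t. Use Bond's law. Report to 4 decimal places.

W = 9.8208 kWh/t

W_Bond = 10·Wi·(1/√P₈₀ − 1/√F₈₀)
1/√245 = 0.063888;  1/√22299 = 0.006697
W = 10·15.9·(0.063888 − 0.006697) = 9.0934 kWh/t
Corrected W = EF·W_Bond = 1.08·9.0934 = 9.8208 kWh/t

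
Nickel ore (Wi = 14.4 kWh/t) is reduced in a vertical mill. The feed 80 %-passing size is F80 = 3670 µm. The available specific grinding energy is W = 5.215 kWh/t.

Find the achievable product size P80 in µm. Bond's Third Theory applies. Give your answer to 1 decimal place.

W = 10 Wi (1/√P80 − 1/√F80)  [Bond]
P80^-0.5 = F80^-0.5 + W/(10 Wi)
  = 5.2150/(10·14.4) + 1/√3670 = 0.036215 + 0.016507 = 0.052722
P80 = (1/0.052722)² = 18.9673² = 359.76 µm

P80 = 359.8 µm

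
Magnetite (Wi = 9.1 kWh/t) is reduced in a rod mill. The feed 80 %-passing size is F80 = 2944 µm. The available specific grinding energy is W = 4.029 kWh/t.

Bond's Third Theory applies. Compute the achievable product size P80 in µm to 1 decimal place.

P80 = 254.3 µm

W = 10·Wi·(P80^(-½) − F80^(-½))
P80^(−½) = W/(10 Wi) + F80^(−½)
  = 4.0290/(10·9.1) + 1/√2944 = 0.044275 + 0.018430 = 0.062705
P80 = (1/0.062705)² = 15.9477² = 254.33 µm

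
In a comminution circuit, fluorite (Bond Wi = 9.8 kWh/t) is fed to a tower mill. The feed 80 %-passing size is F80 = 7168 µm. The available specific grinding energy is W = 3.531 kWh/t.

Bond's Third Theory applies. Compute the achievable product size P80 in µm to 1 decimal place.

W = 10·Wi·[P80^(−½) − F80^(−½)]
1/√P80 = 1/√F80 + W/(10·Wi)
  = 3.5310/(10·9.8) + 1/√7168 = 0.036031 + 0.011811 = 0.047842
P80 = (1/0.047842)² = 20.9021² = 436.90 µm

P80 = 436.9 µm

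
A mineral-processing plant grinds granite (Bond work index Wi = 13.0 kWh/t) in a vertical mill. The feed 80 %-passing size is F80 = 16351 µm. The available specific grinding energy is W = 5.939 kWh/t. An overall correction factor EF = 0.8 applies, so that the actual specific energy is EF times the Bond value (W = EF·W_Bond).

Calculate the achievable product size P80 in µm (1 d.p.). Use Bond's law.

P80 = 237.2 µm

W = 10 Wi (1/√P80 − 1/√F80)  [Bond]
W_Bond = W / EF = 5.939 / 0.8 = 7.4238 kWh/t
1/√P80 = 1/√F80 + W_Bond/(10·Wi)
  = 7.4238/(10·13.0) + 1/√16351 = 0.057106 + 0.007820 = 0.064926
P80 = (1/0.064926)² = 15.4021² = 237.23 µm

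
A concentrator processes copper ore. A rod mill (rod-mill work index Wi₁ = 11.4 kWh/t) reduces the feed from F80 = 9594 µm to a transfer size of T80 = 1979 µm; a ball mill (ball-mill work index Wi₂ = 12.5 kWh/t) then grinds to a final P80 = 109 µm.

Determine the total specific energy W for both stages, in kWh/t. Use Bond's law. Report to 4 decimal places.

W_Bond = 10·Wi·(1/√P₈₀ − 1/√F₈₀)
Stage 1 (9594→1979 µm, Wi₁=11.4): W₁ = 10·11.4·(0.022479 − 0.010209) = 1.3987 kWh/t
Stage 2 (1979→109 µm, Wi₂=12.5): W₂ = 10·12.5·(0.095783 − 0.022479) = 9.1630 kWh/t
W = W₁ + W₂ = 1.3987 + 9.1630 = 10.5617 kWh/t

W = 10.5617 kWh/t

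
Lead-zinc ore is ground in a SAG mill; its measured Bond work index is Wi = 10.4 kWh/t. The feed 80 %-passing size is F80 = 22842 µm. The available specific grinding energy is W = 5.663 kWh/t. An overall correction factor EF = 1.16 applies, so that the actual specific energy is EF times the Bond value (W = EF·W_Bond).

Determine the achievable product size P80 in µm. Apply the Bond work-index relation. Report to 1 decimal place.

P80 = 348.6 µm

W_Bond = 10·Wi·(1/√P₈₀ − 1/√F₈₀)
W_Bond = W / EF = 5.663 / 1.16 = 4.8819 kWh/t
⇒ 1/√P80 = W_Bond/(10·Wi) + 1/√F80
  = 4.8819/(10·10.4) + 1/√22842 = 0.046941 + 0.006617 = 0.053558
P80 = (1/0.053558)² = 18.6714² = 348.62 µm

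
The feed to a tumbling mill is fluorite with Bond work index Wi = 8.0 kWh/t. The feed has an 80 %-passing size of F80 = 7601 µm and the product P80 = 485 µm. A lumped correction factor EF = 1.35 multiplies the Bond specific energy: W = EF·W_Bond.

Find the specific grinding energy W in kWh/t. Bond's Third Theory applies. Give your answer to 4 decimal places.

W = 3.6653 kWh/t

W = 10 Wi / √P80 − 10 Wi / √F80
1/√485 = 0.045408;  1/√7601 = 0.011470
W = 10·8.0·(0.045408 − 0.011470) = 2.7150 kWh/t
With EF = 1.35: W = 2.7150·1.35 = 3.6653 kWh/t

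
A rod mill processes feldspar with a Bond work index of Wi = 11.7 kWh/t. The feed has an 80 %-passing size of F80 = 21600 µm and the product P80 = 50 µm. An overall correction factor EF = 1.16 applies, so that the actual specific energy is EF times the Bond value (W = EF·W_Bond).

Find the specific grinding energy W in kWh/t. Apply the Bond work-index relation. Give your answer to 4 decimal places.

W = 18.2702 kWh/t

W = 10 Wi (P80^-0.5 − F80^-0.5)
1/√50 = 0.141421;  1/√21600 = 0.006804
W = 10·11.7·(0.141421 − 0.006804) = 15.7502 kWh/t
Apply correction: 15.7502 × 1.16 = 18.2702 kWh/t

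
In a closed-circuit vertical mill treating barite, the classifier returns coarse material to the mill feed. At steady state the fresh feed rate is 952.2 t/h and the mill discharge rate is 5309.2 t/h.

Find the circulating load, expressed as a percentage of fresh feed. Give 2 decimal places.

CL = 457.57 %

Discharge = new feed + return, hence
R = M − F = 5309.2 − 952.2 = 4357.0 t/h
CL = 100·R/F = 100·4357.0/952.2 = 457.57 %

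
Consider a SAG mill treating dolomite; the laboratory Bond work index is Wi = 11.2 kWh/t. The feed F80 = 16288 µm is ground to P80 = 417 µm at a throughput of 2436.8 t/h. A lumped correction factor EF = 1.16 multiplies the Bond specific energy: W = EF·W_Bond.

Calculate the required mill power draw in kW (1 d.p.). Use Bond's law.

P = 13022.8 kW

W = 10 Wi (P80^-0.5 − F80^-0.5)
W = 10·11.2·(1/√417 − 1/√16288) = 10·11.2·(0.041135) = 4.6071 kWh/t
Corrected W = EF·W_Bond = 1.16·4.6071 = 5.3442 kWh/t
Mill draw = 5.3442 × 2436.8 = 13022.8 kW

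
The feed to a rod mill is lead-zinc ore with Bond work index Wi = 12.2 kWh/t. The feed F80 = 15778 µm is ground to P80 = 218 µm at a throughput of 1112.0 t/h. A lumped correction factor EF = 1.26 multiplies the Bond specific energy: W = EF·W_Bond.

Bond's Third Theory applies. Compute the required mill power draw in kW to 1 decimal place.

P = 10216.4 kW

W_Bond = 10·Wi·(1/√P₈₀ − 1/√F₈₀)
W = 10·12.2·(1/√218 − 1/√15778) = 10·12.2·(0.059767) = 7.2916 kWh/t
Apply correction: 7.2916 × 1.26 = 9.1874 kWh/t
P_mill = W·ṁ = 9.1874·1112.0 = 10216.4 kW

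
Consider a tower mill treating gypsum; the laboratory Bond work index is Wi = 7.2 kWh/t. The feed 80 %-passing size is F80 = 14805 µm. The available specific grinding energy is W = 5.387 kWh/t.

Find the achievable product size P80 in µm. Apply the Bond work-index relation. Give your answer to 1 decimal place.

W = 10 Wi (1/√P80 − 1/√F80)  [Bond]
⇒ 1/√P80 = W/(10 Wi) + 1/√F80
  = 5.3870/(10·7.2) + 1/√14805 = 0.074819 + 0.008219 = 0.083038
P80 = (1/0.083038)² = 12.0427² = 145.03 µm

P80 = 145.0 µm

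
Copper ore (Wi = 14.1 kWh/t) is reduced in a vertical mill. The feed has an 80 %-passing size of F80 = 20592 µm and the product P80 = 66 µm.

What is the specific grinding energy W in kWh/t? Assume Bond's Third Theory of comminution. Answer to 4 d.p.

W = 16.3733 kWh/t

Bond:  W = 10 Wi (1/√P − 1/√F)
1/√66 = 0.123091;  1/√20592 = 0.006969
W = 10·14.1·(0.123091 − 0.006969) = 16.3733 kWh/t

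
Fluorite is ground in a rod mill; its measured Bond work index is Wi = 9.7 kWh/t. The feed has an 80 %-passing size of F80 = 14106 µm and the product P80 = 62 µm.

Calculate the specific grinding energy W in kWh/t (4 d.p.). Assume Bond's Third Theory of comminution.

W = 11.5023 kWh/t

W = 10·Wi·[P80^(−½) − F80^(−½)]
1/√62 = 0.127000;  1/√14106 = 0.008420
W = 10·9.7·(0.127000 − 0.008420) = 11.5023 kWh/t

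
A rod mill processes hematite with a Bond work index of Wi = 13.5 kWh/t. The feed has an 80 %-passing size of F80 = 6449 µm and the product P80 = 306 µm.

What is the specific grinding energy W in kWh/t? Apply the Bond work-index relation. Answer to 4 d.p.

W = 10 Wi (P80^-0.5 − F80^-0.5)
1/√306 = 0.057166;  1/√6449 = 0.012452
W = 10·13.5·(0.057166 − 0.012452) = 6.0364 kWh/t

W = 6.0364 kWh/t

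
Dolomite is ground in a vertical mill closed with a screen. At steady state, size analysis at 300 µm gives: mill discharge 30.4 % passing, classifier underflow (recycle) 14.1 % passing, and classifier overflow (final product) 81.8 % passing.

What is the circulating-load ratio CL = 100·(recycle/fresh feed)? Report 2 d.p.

CL = 315.34 %

Balance %-passing 300 µm (r = R/F):
(1+r)d = ru + o → r = (o−d)/(d−u)
r = (81.8 − 30.4)/(30.4 − 14.1) = 51.4/16.3 = 3.1534
CL = 100·r = 315.34 %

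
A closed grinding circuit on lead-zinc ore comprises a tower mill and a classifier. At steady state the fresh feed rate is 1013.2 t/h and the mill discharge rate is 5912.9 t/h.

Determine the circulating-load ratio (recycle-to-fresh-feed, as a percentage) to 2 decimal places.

M = F + R at steady state, so:
R = M − F = 5912.9 − 1013.2 = 4899.7 t/h
CL = 100·R/F = 100·4899.7/1013.2 = 483.59 %

CL = 483.59 %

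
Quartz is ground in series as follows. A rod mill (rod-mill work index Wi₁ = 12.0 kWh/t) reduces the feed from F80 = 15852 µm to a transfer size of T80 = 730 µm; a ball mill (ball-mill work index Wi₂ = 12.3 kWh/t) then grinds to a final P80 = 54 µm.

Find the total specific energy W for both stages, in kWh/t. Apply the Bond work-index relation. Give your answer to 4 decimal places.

W = 15.6740 kWh/t

W = 10 Wi (P80^-0.5 − F80^-0.5)
Stage 1 (15852→730 µm, Wi₁=12.0): W₁ = 10·12.0·(0.037012 − 0.007943) = 3.4883 kWh/t
Stage 2 (730→54 µm, Wi₂=12.3): W₂ = 10·12.3·(0.136083 − 0.037012) = 12.1857 kWh/t
W = W₁ + W₂ = 3.4883 + 12.1857 = 15.6740 kWh/t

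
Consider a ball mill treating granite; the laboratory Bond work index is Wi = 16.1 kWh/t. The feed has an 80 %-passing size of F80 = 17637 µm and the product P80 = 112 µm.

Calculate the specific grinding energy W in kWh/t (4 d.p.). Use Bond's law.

W_Bond = 10·Wi·(1/√P₈₀ − 1/√F₈₀)
1/√112 = 0.094491;  1/√17637 = 0.007530
W = 10·16.1·(0.094491 − 0.007530) = 14.0008 kWh/t

W = 14.0008 kWh/t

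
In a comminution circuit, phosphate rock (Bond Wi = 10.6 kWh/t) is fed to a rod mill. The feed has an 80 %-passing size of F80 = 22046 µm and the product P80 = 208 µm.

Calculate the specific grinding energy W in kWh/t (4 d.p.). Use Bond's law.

W = 10·Wi·[P80^(−½) − F80^(−½)]
1/√208 = 0.069338;  1/√22046 = 0.006735
W = 10·10.6·(0.069338 − 0.006735) = 6.6359 kWh/t

W = 6.6359 kWh/t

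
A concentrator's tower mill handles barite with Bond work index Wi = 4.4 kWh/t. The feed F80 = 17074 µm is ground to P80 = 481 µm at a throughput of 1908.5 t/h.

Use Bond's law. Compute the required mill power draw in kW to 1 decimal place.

P = 3186.2 kW

W = 10 Wi / √P80 − 10 Wi / √F80
W = 10·4.4·(1/√481 − 1/√17074) = 10·4.4·(0.037943) = 1.6695 kWh/t
P_mill = W·ṁ = 1.6695·1908.5 = 3186.2 kW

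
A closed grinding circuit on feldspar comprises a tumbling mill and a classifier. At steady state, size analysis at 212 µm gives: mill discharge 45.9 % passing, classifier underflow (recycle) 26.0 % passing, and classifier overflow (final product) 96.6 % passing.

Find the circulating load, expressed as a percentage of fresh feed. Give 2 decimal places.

Balance %-passing 212 µm (r = R/F):
(1+r)d = ru + o → r = (o−d)/(d−u)
r = (96.6 − 45.9)/(45.9 − 26.0) = 50.7/19.9 = 2.5477
CL = 100·r = 254.77 %

CL = 254.77 %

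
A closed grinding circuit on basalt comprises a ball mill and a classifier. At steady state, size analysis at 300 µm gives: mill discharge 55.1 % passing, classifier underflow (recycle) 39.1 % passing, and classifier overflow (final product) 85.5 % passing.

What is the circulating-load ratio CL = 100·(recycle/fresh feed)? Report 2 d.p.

CL = 190.00 %

Classifier node, passing 300 µm:
d + r·d = r·u + o → r(d−u) = o−d
r = (85.5 − 55.1)/(55.1 − 39.1) = 30.4/16.0 = 1.9000
CL = 100·r = 190.00 %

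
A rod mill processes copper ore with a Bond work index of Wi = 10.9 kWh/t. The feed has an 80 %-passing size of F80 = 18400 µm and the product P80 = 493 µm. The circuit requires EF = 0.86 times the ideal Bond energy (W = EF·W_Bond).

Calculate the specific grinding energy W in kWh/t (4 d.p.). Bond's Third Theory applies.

W = 3.5308 kWh/t

Bond:  W = 10 Wi (1/√P − 1/√F)
1/√493 = 0.045038;  1/√18400 = 0.007372
W = 10·10.9·(0.045038 − 0.007372) = 4.1056 kWh/t
Apply correction: 4.1056 × 0.86 = 3.5308 kWh/t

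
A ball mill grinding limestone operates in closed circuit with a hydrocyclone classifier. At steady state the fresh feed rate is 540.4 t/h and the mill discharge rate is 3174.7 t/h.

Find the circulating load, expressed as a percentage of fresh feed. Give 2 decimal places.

Mill node: discharge = fresh + recycle.
R = M − F = 3174.7 − 540.4 = 2634.3 t/h
CL = 100·R/F = 100·2634.3/540.4 = 487.47 %

CL = 487.47 %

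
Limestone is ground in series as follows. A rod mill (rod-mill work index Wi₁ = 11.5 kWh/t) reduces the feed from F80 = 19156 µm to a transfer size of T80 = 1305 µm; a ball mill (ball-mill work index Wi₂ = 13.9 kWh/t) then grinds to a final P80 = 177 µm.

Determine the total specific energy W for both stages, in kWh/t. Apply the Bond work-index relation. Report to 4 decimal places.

W = 8.9526 kWh/t

Bond:  W = 10 Wi (1/√P − 1/√F)
Stage 1 (19156→1305 µm, Wi₁=11.5): W₁ = 10·11.5·(0.027682 − 0.007225) = 2.3525 kWh/t
Stage 2 (1305→177 µm, Wi₂=13.9): W₂ = 10·13.9·(0.075165 − 0.027682) = 6.6001 kWh/t
W = W₁ + W₂ = 2.3525 + 6.6001 = 8.9526 kWh/t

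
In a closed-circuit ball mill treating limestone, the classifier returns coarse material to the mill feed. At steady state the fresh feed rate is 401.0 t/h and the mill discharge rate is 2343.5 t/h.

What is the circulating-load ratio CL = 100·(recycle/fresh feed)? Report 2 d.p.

CL = 484.41 %

Mill node: discharge = fresh + recycle.
R = M − F = 2343.5 − 401.0 = 1942.5 t/h
CL = 100·R/F = 100·1942.5/401.0 = 484.41 %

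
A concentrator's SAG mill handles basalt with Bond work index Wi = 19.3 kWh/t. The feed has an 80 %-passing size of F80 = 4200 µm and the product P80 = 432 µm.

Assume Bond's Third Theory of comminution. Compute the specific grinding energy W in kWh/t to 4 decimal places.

W = 10·Wi·(P80^(-½) − F80^(-½))
1/√432 = 0.048113;  1/√4200 = 0.015430
W = 10·19.3·(0.048113 − 0.015430) = 6.3077 kWh/t

W = 6.3077 kWh/t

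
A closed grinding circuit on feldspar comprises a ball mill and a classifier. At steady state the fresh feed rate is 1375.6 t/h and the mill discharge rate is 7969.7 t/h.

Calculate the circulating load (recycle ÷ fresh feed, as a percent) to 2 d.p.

CL = 479.36 %

M = F + R at steady state, so:
R = M − F = 7969.7 − 1375.6 = 6594.1 t/h
CL = 100·R/F = 100·6594.1/1375.6 = 479.36 %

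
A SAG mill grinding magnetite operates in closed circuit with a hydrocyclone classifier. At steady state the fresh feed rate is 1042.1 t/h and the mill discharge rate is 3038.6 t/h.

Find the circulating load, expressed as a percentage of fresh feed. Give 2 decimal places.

Steady state: M = F + R.
R = M − F = 3038.6 − 1042.1 = 1996.5 t/h
CL = 100·R/F = 100·1996.5/1042.1 = 191.58 %

CL = 191.58 %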